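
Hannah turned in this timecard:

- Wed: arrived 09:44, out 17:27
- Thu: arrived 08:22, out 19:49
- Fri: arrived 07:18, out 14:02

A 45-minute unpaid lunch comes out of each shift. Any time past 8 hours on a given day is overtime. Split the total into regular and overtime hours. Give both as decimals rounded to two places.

Regular 20.95 hours, overtime 2.70 hours

Wed: 09:44–17:27 = 7 h 43 min; less 45 min break → 6 h 58 min
Thu: 08:22–19:49 = 11 h 27 min; less 45 min break → 10 h 42 min
Fri: 07:18–14:02 = 6 h 44 min; less 45 min break → 5 h 59 min
Wed reg 6 h 58 min / OT 0 h 0 min; Thu reg 8 h 0 min / OT 2 h 42 min; Fri reg 5 h 59 min / OT 0 h 0 min.
Totals: regular 20 h 57 min, overtime 2 h 42 min.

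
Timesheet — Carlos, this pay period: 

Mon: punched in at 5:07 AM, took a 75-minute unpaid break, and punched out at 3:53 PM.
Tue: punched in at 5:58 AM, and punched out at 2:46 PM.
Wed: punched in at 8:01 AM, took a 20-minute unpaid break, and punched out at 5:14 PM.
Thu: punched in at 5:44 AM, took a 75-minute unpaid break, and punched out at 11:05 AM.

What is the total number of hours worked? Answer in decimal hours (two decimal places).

31.30 hours

Mon: 5:07 AM–3:53 PM = 10 h 46 min; less 75 min break → 9 h 31 min
Tue: 5:58 AM–2:46 PM = 8 h 48 min
Wed: 8:01 AM–5:14 PM = 9 h 13 min; less 20 min break → 8 h 53 min
Thu: 5:44 AM–11:05 AM = 5 h 21 min; less 75 min break → 4 h 6 min
Total: 9 h 31 min + 8 h 48 min + 8 h 53 min + 4 h 6 min = 31 h 18 min.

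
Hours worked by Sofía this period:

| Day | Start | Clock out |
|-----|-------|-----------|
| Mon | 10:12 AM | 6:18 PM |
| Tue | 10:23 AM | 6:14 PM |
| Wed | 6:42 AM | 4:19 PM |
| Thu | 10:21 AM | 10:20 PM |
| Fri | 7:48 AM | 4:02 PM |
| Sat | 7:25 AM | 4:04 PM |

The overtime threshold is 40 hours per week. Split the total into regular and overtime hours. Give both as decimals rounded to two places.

Regular 40.00 hours, overtime 14.43 hours

Mon: 10:12 AM–6:18 PM = 8 h 6 min
Tue: 10:23 AM–6:14 PM = 7 h 51 min
Wed: 6:42 AM–4:19 PM = 9 h 37 min
Thu: 10:21 AM–10:20 PM = 11 h 59 min
Fri: 7:48 AM–4:02 PM = 8 h 14 min
Sat: 7:25 AM–4:04 PM = 8 h 39 min
Total worked: 54 h 26 min = 54.43 h.
Threshold 40 h → overtime 14 h 26 min, regular 40 h 0 min.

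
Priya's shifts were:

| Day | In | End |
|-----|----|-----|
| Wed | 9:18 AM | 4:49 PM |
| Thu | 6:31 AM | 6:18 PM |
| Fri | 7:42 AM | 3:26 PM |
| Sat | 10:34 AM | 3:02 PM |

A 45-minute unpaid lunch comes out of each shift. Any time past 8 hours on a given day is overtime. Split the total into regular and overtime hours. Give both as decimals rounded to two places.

Wed: 9:18 AM–4:49 PM = 7 h 31 min; less 45 min break → 6 h 46 min
Thu: 6:31 AM–6:18 PM = 11 h 47 min; less 45 min break → 11 h 2 min
Fri: 7:42 AM–3:26 PM = 7 h 44 min; less 45 min break → 6 h 59 min
Sat: 10:34 AM–3:02 PM = 4 h 28 min; less 45 min break → 3 h 43 min
Wed reg 6 h 46 min / OT 0 h 0 min; Thu reg 8 h 0 min / OT 3 h 2 min; Fri reg 6 h 59 min / OT 0 h 0 min; Sat reg 3 h 43 min / OT 0 h 0 min.
Totals: regular 25 h 28 min, overtime 3 h 2 min.

Regular 25.47 hours, overtime 3.03 hours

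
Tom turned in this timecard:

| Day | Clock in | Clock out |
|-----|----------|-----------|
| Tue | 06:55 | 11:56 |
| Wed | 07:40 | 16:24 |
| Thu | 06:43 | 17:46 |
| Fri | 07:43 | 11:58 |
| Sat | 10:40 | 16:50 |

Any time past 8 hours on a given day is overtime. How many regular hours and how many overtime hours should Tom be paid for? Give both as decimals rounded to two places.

Tue: 06:55–11:56 = 5 h 1 min
Wed: 07:40–16:24 = 8 h 44 min
Thu: 06:43–17:46 = 11 h 3 min
Fri: 07:43–11:58 = 4 h 15 min
Sat: 10:40–16:50 = 6 h 10 min
Tue reg 5 h 1 min / OT 0 h 0 min; Wed reg 8 h 0 min / OT 0 h 44 min; Thu reg 8 h 0 min / OT 3 h 3 min; Fri reg 4 h 15 min / OT 0 h 0 min; Sat reg 6 h 10 min / OT 0 h 0 min.
Totals: regular 31 h 26 min, overtime 3 h 47 min.

Regular 31.43 hours, overtime 3.78 hours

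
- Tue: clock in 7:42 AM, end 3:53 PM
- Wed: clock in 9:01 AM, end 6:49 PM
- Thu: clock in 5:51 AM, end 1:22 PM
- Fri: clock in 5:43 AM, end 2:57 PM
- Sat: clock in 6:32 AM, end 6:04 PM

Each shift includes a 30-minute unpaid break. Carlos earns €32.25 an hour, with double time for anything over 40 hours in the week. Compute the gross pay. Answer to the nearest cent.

Tue: 7:42 AM–3:53 PM = 8 h 11 min; less 30 min break → 7 h 41 min
Wed: 9:01 AM–6:49 PM = 9 h 48 min; less 30 min break → 9 h 18 min
Thu: 5:51 AM–1:22 PM = 7 h 31 min; less 30 min break → 7 h 1 min
Fri: 5:43 AM–2:57 PM = 9 h 14 min; less 30 min break → 8 h 44 min
Sat: 6:32 AM–6:04 PM = 11 h 32 min; less 30 min break → 11 h 2 min
Total worked: 43 h 46 min = 2626 min.
Regular 40 h 0 min = 2400 min at €32.25/h; overtime 3 h 46 min = 226 min at €64.50/h.
Pay = (2400 × €32.25 + 226 × €64.50) ÷ 60 = €1532.95.

€1532.95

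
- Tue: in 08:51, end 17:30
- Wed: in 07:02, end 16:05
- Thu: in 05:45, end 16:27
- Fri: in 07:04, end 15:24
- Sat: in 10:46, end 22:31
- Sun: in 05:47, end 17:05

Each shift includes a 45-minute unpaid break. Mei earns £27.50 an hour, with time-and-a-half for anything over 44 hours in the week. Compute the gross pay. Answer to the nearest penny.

£1675.44

Tue: 08:51–17:30 = 8 h 39 min; less 45 min break → 7 h 54 min
Wed: 07:02–16:05 = 9 h 3 min; less 45 min break → 8 h 18 min
Thu: 05:45–16:27 = 10 h 42 min; less 45 min break → 9 h 57 min
Fri: 07:04–15:24 = 8 h 20 min; less 45 min break → 7 h 35 min
Sat: 10:46–22:31 = 11 h 45 min; less 45 min break → 11 h 0 min
Sun: 05:47–17:05 = 11 h 18 min; less 45 min break → 10 h 33 min
Total worked: 55 h 17 min = 3317 min.
Regular 44 h 0 min = 2640 min at £27.50/h; overtime 11 h 17 min = 677 min at £41.25/h.
Pay = (2640 × £27.50 + 677 × £41.25) ÷ 60 = £1675.44.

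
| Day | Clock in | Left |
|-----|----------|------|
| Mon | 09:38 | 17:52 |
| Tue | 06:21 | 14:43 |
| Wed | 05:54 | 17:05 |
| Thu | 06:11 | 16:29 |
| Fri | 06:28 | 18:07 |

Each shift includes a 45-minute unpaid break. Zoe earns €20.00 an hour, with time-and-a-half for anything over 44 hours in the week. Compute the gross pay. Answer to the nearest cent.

Mon: 09:38–17:52 = 8 h 14 min; less 45 min break → 7 h 29 min
Tue: 06:21–14:43 = 8 h 22 min; less 45 min break → 7 h 37 min
Wed: 05:54–17:05 = 11 h 11 min; less 45 min break → 10 h 26 min
Thu: 06:11–16:29 = 10 h 18 min; less 45 min break → 9 h 33 min
Fri: 06:28–18:07 = 11 h 39 min; less 45 min break → 10 h 54 min
Total worked: 45 h 59 min = 2759 min.
Regular 44 h 0 min = 2640 min at €20.00/h; overtime 1 h 59 min = 119 min at €30.00/h.
Pay = (2640 × €20.00 + 119 × €30.00) ÷ 60 = €939.50.

€939.50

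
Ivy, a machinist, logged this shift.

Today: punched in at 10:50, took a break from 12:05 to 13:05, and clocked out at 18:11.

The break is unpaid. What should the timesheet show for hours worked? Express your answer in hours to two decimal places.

6.35 hours

Today: 10:50–18:11 = 7 h 21 min; less 60 min break → 6 h 21 min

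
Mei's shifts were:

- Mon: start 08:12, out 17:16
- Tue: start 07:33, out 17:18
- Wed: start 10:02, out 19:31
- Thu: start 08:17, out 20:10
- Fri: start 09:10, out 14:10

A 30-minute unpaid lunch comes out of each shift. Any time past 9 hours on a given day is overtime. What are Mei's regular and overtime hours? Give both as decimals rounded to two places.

Mon: 08:12–17:16 = 9 h 4 min; less 30 min break → 8 h 34 min
Tue: 07:33–17:18 = 9 h 45 min; less 30 min break → 9 h 15 min
Wed: 10:02–19:31 = 9 h 29 min; less 30 min break → 8 h 59 min
Thu: 08:17–20:10 = 11 h 53 min; less 30 min break → 11 h 23 min
Fri: 09:10–14:10 = 5 h 0 min; less 30 min break → 4 h 30 min
Mon reg 8 h 34 min / OT 0 h 0 min; Tue reg 9 h 0 min / OT 0 h 15 min; Wed reg 8 h 59 min / OT 0 h 0 min; Thu reg 9 h 0 min / OT 2 h 23 min; Fri reg 4 h 30 min / OT 0 h 0 min.
Totals: regular 40 h 3 min, overtime 2 h 38 min.

Regular 40.05 hours, overtime 2.63 hours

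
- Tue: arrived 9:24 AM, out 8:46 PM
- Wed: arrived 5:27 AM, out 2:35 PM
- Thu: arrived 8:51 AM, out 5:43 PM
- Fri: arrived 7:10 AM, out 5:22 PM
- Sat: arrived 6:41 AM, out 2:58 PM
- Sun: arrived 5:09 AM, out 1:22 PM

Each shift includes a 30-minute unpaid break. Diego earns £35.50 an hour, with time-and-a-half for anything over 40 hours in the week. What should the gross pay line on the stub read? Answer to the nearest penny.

£2115.80

Tue: 9:24 AM–8:46 PM = 11 h 22 min; less 30 min break → 10 h 52 min
Wed: 5:27 AM–2:35 PM = 9 h 8 min; less 30 min break → 8 h 38 min
Thu: 8:51 AM–5:43 PM = 8 h 52 min; less 30 min break → 8 h 22 min
Fri: 7:10 AM–5:22 PM = 10 h 12 min; less 30 min break → 9 h 42 min
Sat: 6:41 AM–2:58 PM = 8 h 17 min; less 30 min break → 7 h 47 min
Sun: 5:09 AM–1:22 PM = 8 h 13 min; less 30 min break → 7 h 43 min
Total worked: 53 h 4 min = 3184 min.
Regular 40 h 0 min = 2400 min at £35.50/h; overtime 13 h 4 min = 784 min at £53.25/h.
Pay = (2400 × £35.50 + 784 × £53.25) ÷ 60 = £2115.80.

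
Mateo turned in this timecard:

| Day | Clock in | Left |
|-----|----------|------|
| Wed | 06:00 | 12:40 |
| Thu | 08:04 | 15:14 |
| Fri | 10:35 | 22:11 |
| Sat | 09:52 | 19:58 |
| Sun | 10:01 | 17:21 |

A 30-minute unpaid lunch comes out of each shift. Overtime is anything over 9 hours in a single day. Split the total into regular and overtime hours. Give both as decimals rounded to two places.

Regular 37.67 hours, overtime 2.70 hours

Wed: 06:00–12:40 = 6 h 40 min; less 30 min break → 6 h 10 min
Thu: 08:04–15:14 = 7 h 10 min; less 30 min break → 6 h 40 min
Fri: 10:35–22:11 = 11 h 36 min; less 30 min break → 11 h 6 min
Sat: 09:52–19:58 = 10 h 6 min; less 30 min break → 9 h 36 min
Sun: 10:01–17:21 = 7 h 20 min; less 30 min break → 6 h 50 min
Wed reg 6 h 10 min / OT 0 h 0 min; Thu reg 6 h 40 min / OT 0 h 0 min; Fri reg 9 h 0 min / OT 2 h 6 min; Sat reg 9 h 0 min / OT 0 h 36 min; Sun reg 6 h 50 min / OT 0 h 0 min.
Totals: regular 37 h 40 min, overtime 2 h 42 min.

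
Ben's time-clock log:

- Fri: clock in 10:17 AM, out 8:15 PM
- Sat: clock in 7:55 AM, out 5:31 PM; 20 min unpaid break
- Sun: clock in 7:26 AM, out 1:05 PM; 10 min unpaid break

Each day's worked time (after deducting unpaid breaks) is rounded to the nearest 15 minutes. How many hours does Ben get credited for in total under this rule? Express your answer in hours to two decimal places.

24.75 hours

Fri: 10:17 AM–8:15 PM = 9 h 58 min → rounds to 10 h 0 min
Sat: 7:55 AM–5:31 PM = 9 h 36 min − 20 min = 9 h 16 min → rounds to 9 h 15 min
Sun: 7:26 AM–1:05 PM = 5 h 39 min − 10 min = 5 h 29 min → rounds to 5 h 30 min
Total credited: 24 h 45 min.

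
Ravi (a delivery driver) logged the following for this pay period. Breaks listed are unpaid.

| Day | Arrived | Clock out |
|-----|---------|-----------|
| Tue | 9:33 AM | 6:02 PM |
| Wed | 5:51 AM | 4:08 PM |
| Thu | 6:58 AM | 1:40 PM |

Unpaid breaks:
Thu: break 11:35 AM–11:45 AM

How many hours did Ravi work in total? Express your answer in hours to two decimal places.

Tue: 9:33 AM–6:02 PM = 8 h 29 min
Wed: 5:51 AM–4:08 PM = 10 h 17 min
Thu: 6:58 AM–1:40 PM = 6 h 42 min; less 10 min break → 6 h 32 min
Total: 8 h 29 min + 10 h 17 min + 6 h 32 min = 25 h 18 min.

25.30 hours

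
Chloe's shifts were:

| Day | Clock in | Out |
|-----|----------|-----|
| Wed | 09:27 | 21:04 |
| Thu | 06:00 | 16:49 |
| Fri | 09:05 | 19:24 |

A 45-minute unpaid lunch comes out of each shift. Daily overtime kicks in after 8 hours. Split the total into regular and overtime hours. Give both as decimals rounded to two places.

Wed: 09:27–21:04 = 11 h 37 min; less 45 min break → 10 h 52 min
Thu: 06:00–16:49 = 10 h 49 min; less 45 min break → 10 h 4 min
Fri: 09:05–19:24 = 10 h 19 min; less 45 min break → 9 h 34 min
Wed reg 8 h 0 min / OT 2 h 52 min; Thu reg 8 h 0 min / OT 2 h 4 min; Fri reg 8 h 0 min / OT 1 h 34 min.
Totals: regular 24 h 0 min, overtime 6 h 30 min.

Regular 24.00 hours, overtime 6.50 hours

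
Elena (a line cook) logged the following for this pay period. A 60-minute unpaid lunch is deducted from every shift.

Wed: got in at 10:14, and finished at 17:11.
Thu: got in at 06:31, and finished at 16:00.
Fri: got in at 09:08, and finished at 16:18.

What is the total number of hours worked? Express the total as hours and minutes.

Wed: 10:14–17:11 = 6 h 57 min; less 60 min break → 5 h 57 min
Thu: 06:31–16:00 = 9 h 29 min; less 60 min break → 8 h 29 min
Fri: 09:08–16:18 = 7 h 10 min; less 60 min break → 6 h 10 min
Total: 5 h 57 min + 8 h 29 min + 6 h 10 min = 20 h 36 min.

20 h 36 min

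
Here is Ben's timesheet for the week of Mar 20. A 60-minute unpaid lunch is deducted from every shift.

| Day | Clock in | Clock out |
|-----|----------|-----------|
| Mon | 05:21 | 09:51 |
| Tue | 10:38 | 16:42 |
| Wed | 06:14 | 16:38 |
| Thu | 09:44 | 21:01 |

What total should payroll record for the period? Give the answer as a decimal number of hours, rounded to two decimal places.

Mon: 05:21–09:51 = 4 h 30 min; less 60 min break → 3 h 30 min
Tue: 10:38–16:42 = 6 h 4 min; less 60 min break → 5 h 4 min
Wed: 06:14–16:38 = 10 h 24 min; less 60 min break → 9 h 24 min
Thu: 09:44–21:01 = 11 h 17 min; less 60 min break → 10 h 17 min
Total: 3 h 30 min + 5 h 4 min + 9 h 24 min + 10 h 17 min = 28 h 15 min.

28.25 hours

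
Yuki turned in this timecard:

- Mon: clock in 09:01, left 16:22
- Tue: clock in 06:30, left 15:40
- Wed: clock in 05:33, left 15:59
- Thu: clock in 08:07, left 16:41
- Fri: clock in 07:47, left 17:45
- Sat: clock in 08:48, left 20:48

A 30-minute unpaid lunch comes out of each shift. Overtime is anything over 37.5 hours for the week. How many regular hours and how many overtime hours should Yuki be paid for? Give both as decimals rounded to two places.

Regular 37.50 hours, overtime 16.98 hours

Mon: 09:01–16:22 = 7 h 21 min; less 30 min break → 6 h 51 min
Tue: 06:30–15:40 = 9 h 10 min; less 30 min break → 8 h 40 min
Wed: 05:33–15:59 = 10 h 26 min; less 30 min break → 9 h 56 min
Thu: 08:07–16:41 = 8 h 34 min; less 30 min break → 8 h 4 min
Fri: 07:47–17:45 = 9 h 58 min; less 30 min break → 9 h 28 min
Sat: 08:48–20:48 = 12 h 0 min; less 30 min break → 11 h 30 min
Total worked: 54 h 29 min = 54.48 h.
Threshold 37.5 h → overtime 16 h 59 min, regular 37 h 30 min.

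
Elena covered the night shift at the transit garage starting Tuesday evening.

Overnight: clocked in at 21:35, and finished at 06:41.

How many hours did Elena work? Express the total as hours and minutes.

9 h 6 min

Overnight: 21:35 → midnight = 2 h 25 min; midnight → 06:41 = 6 h 41 min; span 9 h 6 min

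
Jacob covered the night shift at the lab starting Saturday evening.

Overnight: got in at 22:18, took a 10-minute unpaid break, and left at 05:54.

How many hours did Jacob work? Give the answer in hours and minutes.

Overnight: 22:18 → midnight = 1 h 42 min; midnight → 05:54 = 5 h 54 min; span 7 h 36 min; less 10 min break → 7 h 26 min

7 h 26 min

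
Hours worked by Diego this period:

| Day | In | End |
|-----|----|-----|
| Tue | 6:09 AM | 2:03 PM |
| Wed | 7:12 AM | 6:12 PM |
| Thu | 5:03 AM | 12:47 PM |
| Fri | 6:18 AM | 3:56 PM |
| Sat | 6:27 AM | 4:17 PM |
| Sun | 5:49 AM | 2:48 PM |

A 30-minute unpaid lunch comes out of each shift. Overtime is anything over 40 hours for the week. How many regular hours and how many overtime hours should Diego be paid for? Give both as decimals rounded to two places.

Regular 40.00 hours, overtime 12.08 hours

Tue: 6:09 AM–2:03 PM = 7 h 54 min; less 30 min break → 7 h 24 min
Wed: 7:12 AM–6:12 PM = 11 h 0 min; less 30 min break → 10 h 30 min
Thu: 5:03 AM–12:47 PM = 7 h 44 min; less 30 min break → 7 h 14 min
Fri: 6:18 AM–3:56 PM = 9 h 38 min; less 30 min break → 9 h 8 min
Sat: 6:27 AM–4:17 PM = 9 h 50 min; less 30 min break → 9 h 20 min
Sun: 5:49 AM–2:48 PM = 8 h 59 min; less 30 min break → 8 h 29 min
Total worked: 52 h 5 min = 52.08 h.
Threshold 40 h → overtime 12 h 5 min, regular 40 h 0 min.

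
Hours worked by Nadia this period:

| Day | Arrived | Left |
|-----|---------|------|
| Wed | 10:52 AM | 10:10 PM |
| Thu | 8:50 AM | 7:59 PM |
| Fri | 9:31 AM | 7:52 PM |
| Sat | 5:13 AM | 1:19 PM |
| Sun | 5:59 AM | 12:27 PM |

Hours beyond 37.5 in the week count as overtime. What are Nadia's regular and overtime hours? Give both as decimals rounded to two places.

Regular 37.50 hours, overtime 9.87 hours

Wed: 10:52 AM–10:10 PM = 11 h 18 min
Thu: 8:50 AM–7:59 PM = 11 h 9 min
Fri: 9:31 AM–7:52 PM = 10 h 21 min
Sat: 5:13 AM–1:19 PM = 8 h 6 min
Sun: 5:59 AM–12:27 PM = 6 h 28 min
Total worked: 47 h 22 min = 47.37 h.
Threshold 37.5 h → overtime 9 h 52 min, regular 37 h 30 min.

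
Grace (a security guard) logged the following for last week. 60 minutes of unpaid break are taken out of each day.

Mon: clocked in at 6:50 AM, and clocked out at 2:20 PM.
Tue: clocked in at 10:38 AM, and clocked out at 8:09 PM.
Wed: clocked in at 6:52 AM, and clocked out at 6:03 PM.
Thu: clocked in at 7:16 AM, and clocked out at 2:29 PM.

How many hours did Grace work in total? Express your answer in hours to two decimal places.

Mon: 6:50 AM–2:20 PM = 7 h 30 min; less 60 min break → 6 h 30 min
Tue: 10:38 AM–8:09 PM = 9 h 31 min; less 60 min break → 8 h 31 min
Wed: 6:52 AM–6:03 PM = 11 h 11 min; less 60 min break → 10 h 11 min
Thu: 7:16 AM–2:29 PM = 7 h 13 min; less 60 min break → 6 h 13 min
Total: 6 h 30 min + 8 h 31 min + 10 h 11 min + 6 h 13 min = 31 h 25 min.

31.42 hours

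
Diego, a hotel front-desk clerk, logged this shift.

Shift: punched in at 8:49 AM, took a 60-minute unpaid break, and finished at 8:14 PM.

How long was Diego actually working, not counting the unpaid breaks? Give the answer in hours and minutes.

Shift: 8:49 AM–8:14 PM = 11 h 25 min; less 60 min break → 10 h 25 min

10 h 25 min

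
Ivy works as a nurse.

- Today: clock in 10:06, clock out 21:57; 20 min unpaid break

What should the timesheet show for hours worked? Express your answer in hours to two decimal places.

11.52 hours

Today: 10:06–21:57 = 11 h 51 min; less 20 min break → 11 h 31 min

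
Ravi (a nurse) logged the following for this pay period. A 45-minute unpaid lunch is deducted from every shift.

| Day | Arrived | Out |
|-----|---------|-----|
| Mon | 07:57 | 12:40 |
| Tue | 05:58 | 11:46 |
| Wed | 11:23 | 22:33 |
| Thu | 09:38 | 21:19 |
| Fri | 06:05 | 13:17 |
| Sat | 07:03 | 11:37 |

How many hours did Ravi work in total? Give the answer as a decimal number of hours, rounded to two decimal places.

Mon: 07:57–12:40 = 4 h 43 min; less 45 min break → 3 h 58 min
Tue: 05:58–11:46 = 5 h 48 min; less 45 min break → 5 h 3 min
Wed: 11:23–22:33 = 11 h 10 min; less 45 min break → 10 h 25 min
Thu: 09:38–21:19 = 11 h 41 min; less 45 min break → 10 h 56 min
Fri: 06:05–13:17 = 7 h 12 min; less 45 min break → 6 h 27 min
Sat: 07:03–11:37 = 4 h 34 min; less 45 min break → 3 h 49 min
Total: 3 h 58 min + 5 h 3 min + 10 h 25 min + 10 h 56 min + 6 h 27 min + 3 h 49 min = 40 h 38 min.

40.63 hours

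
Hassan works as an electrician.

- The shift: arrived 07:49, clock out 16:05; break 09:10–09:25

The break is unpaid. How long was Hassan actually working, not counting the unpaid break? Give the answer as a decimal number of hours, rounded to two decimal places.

The shift: 07:49–16:05 = 8 h 16 min; less 15 min break → 8 h 1 min

8.02 hours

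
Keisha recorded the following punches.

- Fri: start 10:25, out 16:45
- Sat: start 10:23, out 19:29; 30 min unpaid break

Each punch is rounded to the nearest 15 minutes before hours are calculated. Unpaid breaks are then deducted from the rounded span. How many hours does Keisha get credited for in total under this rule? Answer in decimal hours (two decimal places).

14.75 hours

Fri: in 10:25→10:30, out 16:45→16:45; 6 h 15 min
Sat: in 10:23→10:30, out 19:29→19:30; 9 h 0 min − 30 min = 8 h 30 min
Total credited: 14 h 45 min.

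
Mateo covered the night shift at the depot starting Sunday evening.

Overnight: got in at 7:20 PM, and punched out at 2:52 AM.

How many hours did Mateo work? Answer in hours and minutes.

7 h 32 min

Overnight: 7:20 PM → midnight = 4 h 40 min; midnight → 2:52 AM = 2 h 52 min; span 7 h 32 min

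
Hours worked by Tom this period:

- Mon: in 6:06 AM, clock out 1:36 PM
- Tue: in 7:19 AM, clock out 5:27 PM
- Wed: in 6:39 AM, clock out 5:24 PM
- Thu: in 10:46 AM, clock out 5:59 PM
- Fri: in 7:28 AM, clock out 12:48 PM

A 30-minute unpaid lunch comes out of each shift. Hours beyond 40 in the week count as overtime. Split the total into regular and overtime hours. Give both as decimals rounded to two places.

Regular 38.43 hours, overtime 0.00 hours

Mon: 6:06 AM–1:36 PM = 7 h 30 min; less 30 min break → 7 h 0 min
Tue: 7:19 AM–5:27 PM = 10 h 8 min; less 30 min break → 9 h 38 min
Wed: 6:39 AM–5:24 PM = 10 h 45 min; less 30 min break → 10 h 15 min
Thu: 10:46 AM–5:59 PM = 7 h 13 min; less 30 min break → 6 h 43 min
Fri: 7:28 AM–12:48 PM = 5 h 20 min; less 30 min break → 4 h 50 min
Total worked: 38 h 26 min = 38.43 h.
Threshold 40 h → overtime 0 h 0 min, regular 38 h 26 min.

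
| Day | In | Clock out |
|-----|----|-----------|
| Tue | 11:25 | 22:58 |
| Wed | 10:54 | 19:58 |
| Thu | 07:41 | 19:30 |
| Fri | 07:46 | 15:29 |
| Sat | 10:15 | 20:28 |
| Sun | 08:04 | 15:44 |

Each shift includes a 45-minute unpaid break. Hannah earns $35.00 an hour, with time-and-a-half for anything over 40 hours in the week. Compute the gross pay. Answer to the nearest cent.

Tue: 11:25–22:58 = 11 h 33 min; less 45 min break → 10 h 48 min
Wed: 10:54–19:58 = 9 h 4 min; less 45 min break → 8 h 19 min
Thu: 07:41–19:30 = 11 h 49 min; less 45 min break → 11 h 4 min
Fri: 07:46–15:29 = 7 h 43 min; less 45 min break → 6 h 58 min
Sat: 10:15–20:28 = 10 h 13 min; less 45 min break → 9 h 28 min
Sun: 08:04–15:44 = 7 h 40 min; less 45 min break → 6 h 55 min
Total worked: 53 h 32 min = 3212 min.
Regular 40 h 0 min = 2400 min at $35.00/h; overtime 13 h 32 min = 812 min at $52.50/h.
Pay = (2400 × $35.00 + 812 × $52.50) ÷ 60 = $2110.50.

$2110.50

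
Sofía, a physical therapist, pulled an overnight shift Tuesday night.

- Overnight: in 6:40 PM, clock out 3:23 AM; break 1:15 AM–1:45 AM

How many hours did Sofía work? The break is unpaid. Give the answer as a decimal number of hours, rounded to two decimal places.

Overnight: 6:40 PM → midnight = 5 h 20 min; midnight → 3:23 AM = 3 h 23 min; span 8 h 43 min; less 30 min break → 8 h 13 min

8.22 hours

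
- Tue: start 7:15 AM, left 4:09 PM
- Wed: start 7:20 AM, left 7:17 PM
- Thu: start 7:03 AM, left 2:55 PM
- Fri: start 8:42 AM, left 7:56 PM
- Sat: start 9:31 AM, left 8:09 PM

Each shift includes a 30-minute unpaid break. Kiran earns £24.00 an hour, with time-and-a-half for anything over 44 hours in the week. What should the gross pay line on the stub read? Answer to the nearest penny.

£1203.00

Tue: 7:15 AM–4:09 PM = 8 h 54 min; less 30 min break → 8 h 24 min
Wed: 7:20 AM–7:17 PM = 11 h 57 min; less 30 min break → 11 h 27 min
Thu: 7:03 AM–2:55 PM = 7 h 52 min; less 30 min break → 7 h 22 min
Fri: 8:42 AM–7:56 PM = 11 h 14 min; less 30 min break → 10 h 44 min
Sat: 9:31 AM–8:09 PM = 10 h 38 min; less 30 min break → 10 h 8 min
Total worked: 48 h 5 min = 2885 min.
Regular 44 h 0 min = 2640 min at £24.00/h; overtime 4 h 5 min = 245 min at £36.00/h.
Pay = (2640 × £24.00 + 245 × £36.00) ÷ 60 = £1203.00.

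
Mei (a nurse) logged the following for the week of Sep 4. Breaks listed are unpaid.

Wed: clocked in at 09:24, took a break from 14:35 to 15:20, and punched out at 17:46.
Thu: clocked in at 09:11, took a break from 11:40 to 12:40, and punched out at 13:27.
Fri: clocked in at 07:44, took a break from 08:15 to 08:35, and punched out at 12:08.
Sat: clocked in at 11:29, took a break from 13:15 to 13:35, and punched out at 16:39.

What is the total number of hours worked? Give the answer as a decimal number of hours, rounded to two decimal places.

Wed: 09:24–17:46 = 8 h 22 min; less 45 min break → 7 h 37 min
Thu: 09:11–13:27 = 4 h 16 min; less 60 min break → 3 h 16 min
Fri: 07:44–12:08 = 4 h 24 min; less 20 min break → 4 h 4 min
Sat: 11:29–16:39 = 5 h 10 min; less 20 min break → 4 h 50 min
Total: 7 h 37 min + 3 h 16 min + 4 h 4 min + 4 h 50 min = 19 h 47 min.

19.78 hours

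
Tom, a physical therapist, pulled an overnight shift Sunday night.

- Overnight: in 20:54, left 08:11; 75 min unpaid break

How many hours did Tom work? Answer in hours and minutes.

Overnight: 20:54 → midnight = 3 h 6 min; midnight → 08:11 = 8 h 11 min; span 11 h 17 min; less 75 min break → 10 h 2 min

10 h 2 min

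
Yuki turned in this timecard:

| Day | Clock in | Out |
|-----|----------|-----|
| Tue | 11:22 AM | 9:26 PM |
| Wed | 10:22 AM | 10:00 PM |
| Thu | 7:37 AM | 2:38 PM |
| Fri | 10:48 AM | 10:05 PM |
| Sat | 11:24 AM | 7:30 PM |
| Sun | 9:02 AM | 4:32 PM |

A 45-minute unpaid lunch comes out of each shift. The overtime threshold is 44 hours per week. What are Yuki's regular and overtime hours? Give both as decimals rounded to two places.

Tue: 11:22 AM–9:26 PM = 10 h 4 min; less 45 min break → 9 h 19 min
Wed: 10:22 AM–10:00 PM = 11 h 38 min; less 45 min break → 10 h 53 min
Thu: 7:37 AM–2:38 PM = 7 h 1 min; less 45 min break → 6 h 16 min
Fri: 10:48 AM–10:05 PM = 11 h 17 min; less 45 min break → 10 h 32 min
Sat: 11:24 AM–7:30 PM = 8 h 6 min; less 45 min break → 7 h 21 min
Sun: 9:02 AM–4:32 PM = 7 h 30 min; less 45 min break → 6 h 45 min
Total worked: 51 h 6 min = 51.10 h.
Threshold 44 h → overtime 7 h 6 min, regular 44 h 0 min.

Regular 44.00 hours, overtime 7.10 hours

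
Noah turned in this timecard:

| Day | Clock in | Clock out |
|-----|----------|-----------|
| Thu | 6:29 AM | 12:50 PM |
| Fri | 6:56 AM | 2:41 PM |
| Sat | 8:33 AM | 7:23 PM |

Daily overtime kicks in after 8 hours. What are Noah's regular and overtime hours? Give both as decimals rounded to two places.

Regular 22.10 hours, overtime 2.83 hours

Thu: 6:29 AM–12:50 PM = 6 h 21 min
Fri: 6:56 AM–2:41 PM = 7 h 45 min
Sat: 8:33 AM–7:23 PM = 10 h 50 min
Thu reg 6 h 21 min / OT 0 h 0 min; Fri reg 7 h 45 min / OT 0 h 0 min; Sat reg 8 h 0 min / OT 2 h 50 min.
Totals: regular 22 h 6 min, overtime 2 h 50 min.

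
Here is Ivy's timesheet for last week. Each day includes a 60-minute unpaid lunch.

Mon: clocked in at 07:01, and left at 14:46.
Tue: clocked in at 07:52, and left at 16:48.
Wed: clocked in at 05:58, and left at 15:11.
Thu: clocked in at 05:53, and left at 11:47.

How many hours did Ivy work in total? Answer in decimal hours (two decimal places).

27.80 hours

Mon: 07:01–14:46 = 7 h 45 min; less 60 min break → 6 h 45 min
Tue: 07:52–16:48 = 8 h 56 min; less 60 min break → 7 h 56 min
Wed: 05:58–15:11 = 9 h 13 min; less 60 min break → 8 h 13 min
Thu: 05:53–11:47 = 5 h 54 min; less 60 min break → 4 h 54 min
Total: 6 h 45 min + 7 h 56 min + 8 h 13 min + 4 h 54 min = 27 h 48 min.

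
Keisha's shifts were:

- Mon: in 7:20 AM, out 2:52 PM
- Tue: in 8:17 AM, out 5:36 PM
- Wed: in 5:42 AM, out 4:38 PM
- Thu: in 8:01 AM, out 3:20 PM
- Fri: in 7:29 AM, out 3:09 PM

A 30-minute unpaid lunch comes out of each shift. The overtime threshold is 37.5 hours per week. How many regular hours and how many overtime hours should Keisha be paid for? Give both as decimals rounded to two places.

Regular 37.50 hours, overtime 2.77 hours

Mon: 7:20 AM–2:52 PM = 7 h 32 min; less 30 min break → 7 h 2 min
Tue: 8:17 AM–5:36 PM = 9 h 19 min; less 30 min break → 8 h 49 min
Wed: 5:42 AM–4:38 PM = 10 h 56 min; less 30 min break → 10 h 26 min
Thu: 8:01 AM–3:20 PM = 7 h 19 min; less 30 min break → 6 h 49 min
Fri: 7:29 AM–3:09 PM = 7 h 40 min; less 30 min break → 7 h 10 min
Total worked: 40 h 16 min = 40.27 h.
Threshold 37.5 h → overtime 2 h 46 min, regular 37 h 30 min.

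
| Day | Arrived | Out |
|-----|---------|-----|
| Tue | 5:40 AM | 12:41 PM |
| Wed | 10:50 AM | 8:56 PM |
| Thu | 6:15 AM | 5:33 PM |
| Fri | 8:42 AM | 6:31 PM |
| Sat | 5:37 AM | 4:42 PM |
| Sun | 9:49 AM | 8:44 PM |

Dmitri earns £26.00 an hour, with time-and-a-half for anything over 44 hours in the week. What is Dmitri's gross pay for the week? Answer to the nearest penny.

£1777.10

Tue: 5:40 AM–12:41 PM = 7 h 1 min
Wed: 10:50 AM–8:56 PM = 10 h 6 min
Thu: 6:15 AM–5:33 PM = 11 h 18 min
Fri: 8:42 AM–6:31 PM = 9 h 49 min
Sat: 5:37 AM–4:42 PM = 11 h 5 min
Sun: 9:49 AM–8:44 PM = 10 h 55 min
Total worked: 60 h 14 min = 3614 min.
Regular 44 h 0 min = 2640 min at £26.00/h; overtime 16 h 14 min = 974 min at £39.00/h.
Pay = (2640 × £26.00 + 974 × £39.00) ÷ 60 = £1777.10.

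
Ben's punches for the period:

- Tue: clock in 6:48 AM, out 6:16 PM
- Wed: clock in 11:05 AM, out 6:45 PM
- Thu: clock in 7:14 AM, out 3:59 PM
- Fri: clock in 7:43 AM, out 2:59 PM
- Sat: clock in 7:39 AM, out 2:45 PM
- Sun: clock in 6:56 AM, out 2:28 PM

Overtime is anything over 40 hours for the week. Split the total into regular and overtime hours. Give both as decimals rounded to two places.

Tue: 6:48 AM–6:16 PM = 11 h 28 min
Wed: 11:05 AM–6:45 PM = 7 h 40 min
Thu: 7:14 AM–3:59 PM = 8 h 45 min
Fri: 7:43 AM–2:59 PM = 7 h 16 min
Sat: 7:39 AM–2:45 PM = 7 h 6 min
Sun: 6:56 AM–2:28 PM = 7 h 32 min
Total worked: 49 h 47 min = 49.78 h.
Threshold 40 h → overtime 9 h 47 min, regular 40 h 0 min.

Regular 40.00 hours, overtime 9.78 hours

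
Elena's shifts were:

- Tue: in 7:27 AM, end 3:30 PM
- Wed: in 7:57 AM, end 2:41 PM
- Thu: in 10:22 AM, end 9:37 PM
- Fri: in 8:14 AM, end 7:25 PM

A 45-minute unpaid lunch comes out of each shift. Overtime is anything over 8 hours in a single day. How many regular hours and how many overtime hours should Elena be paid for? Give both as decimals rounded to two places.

Tue: 7:27 AM–3:30 PM = 8 h 3 min; less 45 min break → 7 h 18 min
Wed: 7:57 AM–2:41 PM = 6 h 44 min; less 45 min break → 5 h 59 min
Thu: 10:22 AM–9:37 PM = 11 h 15 min; less 45 min break → 10 h 30 min
Fri: 8:14 AM–7:25 PM = 11 h 11 min; less 45 min break → 10 h 26 min
Tue reg 7 h 18 min / OT 0 h 0 min; Wed reg 5 h 59 min / OT 0 h 0 min; Thu reg 8 h 0 min / OT 2 h 30 min; Fri reg 8 h 0 min / OT 2 h 26 min.
Totals: regular 29 h 17 min, overtime 4 h 56 min.

Regular 29.28 hours, overtime 4.93 hours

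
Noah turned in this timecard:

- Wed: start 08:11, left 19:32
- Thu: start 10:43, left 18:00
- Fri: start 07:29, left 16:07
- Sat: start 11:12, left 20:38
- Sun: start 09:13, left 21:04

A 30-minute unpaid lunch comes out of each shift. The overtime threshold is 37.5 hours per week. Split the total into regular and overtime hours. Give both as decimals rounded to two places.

Regular 37.50 hours, overtime 8.55 hours

Wed: 08:11–19:32 = 11 h 21 min; less 30 min break → 10 h 51 min
Thu: 10:43–18:00 = 7 h 17 min; less 30 min break → 6 h 47 min
Fri: 07:29–16:07 = 8 h 38 min; less 30 min break → 8 h 8 min
Sat: 11:12–20:38 = 9 h 26 min; less 30 min break → 8 h 56 min
Sun: 09:13–21:04 = 11 h 51 min; less 30 min break → 11 h 21 min
Total worked: 46 h 3 min = 46.05 h.
Threshold 37.5 h → overtime 8 h 33 min, regular 37 h 30 min.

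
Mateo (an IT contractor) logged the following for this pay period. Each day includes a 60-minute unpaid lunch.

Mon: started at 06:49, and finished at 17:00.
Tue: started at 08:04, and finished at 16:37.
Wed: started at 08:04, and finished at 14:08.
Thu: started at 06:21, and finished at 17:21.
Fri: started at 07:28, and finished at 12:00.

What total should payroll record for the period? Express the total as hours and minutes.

Mon: 06:49–17:00 = 10 h 11 min; less 60 min break → 9 h 11 min
Tue: 08:04–16:37 = 8 h 33 min; less 60 min break → 7 h 33 min
Wed: 08:04–14:08 = 6 h 4 min; less 60 min break → 5 h 4 min
Thu: 06:21–17:21 = 11 h 0 min; less 60 min break → 10 h 0 min
Fri: 07:28–12:00 = 4 h 32 min; less 60 min break → 3 h 32 min
Total: 9 h 11 min + 7 h 33 min + 5 h 4 min + 10 h 0 min + 3 h 32 min = 35 h 20 min.

35 h 20 min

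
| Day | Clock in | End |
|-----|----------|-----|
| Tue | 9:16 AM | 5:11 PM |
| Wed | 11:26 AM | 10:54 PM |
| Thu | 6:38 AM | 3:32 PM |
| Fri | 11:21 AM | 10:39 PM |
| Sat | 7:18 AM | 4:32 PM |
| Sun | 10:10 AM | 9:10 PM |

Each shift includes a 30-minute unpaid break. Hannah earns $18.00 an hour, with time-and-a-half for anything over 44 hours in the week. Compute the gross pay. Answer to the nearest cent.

$1138.05

Tue: 9:16 AM–5:11 PM = 7 h 55 min; less 30 min break → 7 h 25 min
Wed: 11:26 AM–10:54 PM = 11 h 28 min; less 30 min break → 10 h 58 min
Thu: 6:38 AM–3:32 PM = 8 h 54 min; less 30 min break → 8 h 24 min
Fri: 11:21 AM–10:39 PM = 11 h 18 min; less 30 min break → 10 h 48 min
Sat: 7:18 AM–4:32 PM = 9 h 14 min; less 30 min break → 8 h 44 min
Sun: 10:10 AM–9:10 PM = 11 h 0 min; less 30 min break → 10 h 30 min
Total worked: 56 h 49 min = 3409 min.
Regular 44 h 0 min = 2640 min at $18.00/h; overtime 12 h 49 min = 769 min at $27.00/h.
Pay = (2640 × $18.00 + 769 × $27.00) ÷ 60 = $1138.05.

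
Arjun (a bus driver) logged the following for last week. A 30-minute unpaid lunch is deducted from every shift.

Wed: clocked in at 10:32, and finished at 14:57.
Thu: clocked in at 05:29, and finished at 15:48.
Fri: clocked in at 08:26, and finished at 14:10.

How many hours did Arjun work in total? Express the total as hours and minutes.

18 h 58 min

Wed: 10:32–14:57 = 4 h 25 min; less 30 min break → 3 h 55 min
Thu: 05:29–15:48 = 10 h 19 min; less 30 min break → 9 h 49 min
Fri: 08:26–14:10 = 5 h 44 min; less 30 min break → 5 h 14 min
Total: 3 h 55 min + 9 h 49 min + 5 h 14 min = 18 h 58 min.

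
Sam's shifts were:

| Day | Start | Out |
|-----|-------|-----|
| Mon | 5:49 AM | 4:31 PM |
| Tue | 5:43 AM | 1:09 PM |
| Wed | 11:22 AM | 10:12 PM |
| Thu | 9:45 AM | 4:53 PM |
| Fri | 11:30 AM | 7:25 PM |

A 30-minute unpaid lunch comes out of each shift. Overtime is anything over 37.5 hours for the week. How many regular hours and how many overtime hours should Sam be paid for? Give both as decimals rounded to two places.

Mon: 5:49 AM–4:31 PM = 10 h 42 min; less 30 min break → 10 h 12 min
Tue: 5:43 AM–1:09 PM = 7 h 26 min; less 30 min break → 6 h 56 min
Wed: 11:22 AM–10:12 PM = 10 h 50 min; less 30 min break → 10 h 20 min
Thu: 9:45 AM–4:53 PM = 7 h 8 min; less 30 min break → 6 h 38 min
Fri: 11:30 AM–7:25 PM = 7 h 55 min; less 30 min break → 7 h 25 min
Total worked: 41 h 31 min = 41.52 h.
Threshold 37.5 h → overtime 4 h 1 min, regular 37 h 30 min.

Regular 37.50 hours, overtime 4.02 hours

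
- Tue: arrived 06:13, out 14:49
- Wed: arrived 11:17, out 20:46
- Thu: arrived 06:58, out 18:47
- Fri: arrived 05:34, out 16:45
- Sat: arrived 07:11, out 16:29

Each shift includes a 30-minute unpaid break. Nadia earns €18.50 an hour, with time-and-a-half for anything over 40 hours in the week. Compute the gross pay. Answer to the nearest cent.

Tue: 06:13–14:49 = 8 h 36 min; less 30 min break → 8 h 6 min
Wed: 11:17–20:46 = 9 h 29 min; less 30 min break → 8 h 59 min
Thu: 06:58–18:47 = 11 h 49 min; less 30 min break → 11 h 19 min
Fri: 05:34–16:45 = 11 h 11 min; less 30 min break → 10 h 41 min
Sat: 07:11–16:29 = 9 h 18 min; less 30 min break → 8 h 48 min
Total worked: 47 h 53 min = 2873 min.
Regular 40 h 0 min = 2400 min at €18.50/h; overtime 7 h 53 min = 473 min at €27.75/h.
Pay = (2400 × €18.50 + 473 × €27.75) ÷ 60 = €958.76.

€958.76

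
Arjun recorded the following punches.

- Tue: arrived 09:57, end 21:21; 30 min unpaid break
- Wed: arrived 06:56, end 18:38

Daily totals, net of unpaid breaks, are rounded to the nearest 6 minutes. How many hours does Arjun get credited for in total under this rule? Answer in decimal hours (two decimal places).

22.60 hours

Tue: 09:57–21:21 = 11 h 24 min − 30 min = 10 h 54 min → rounds to 10 h 54 min
Wed: 06:56–18:38 = 11 h 42 min → rounds to 11 h 42 min
Total credited: 22 h 36 min.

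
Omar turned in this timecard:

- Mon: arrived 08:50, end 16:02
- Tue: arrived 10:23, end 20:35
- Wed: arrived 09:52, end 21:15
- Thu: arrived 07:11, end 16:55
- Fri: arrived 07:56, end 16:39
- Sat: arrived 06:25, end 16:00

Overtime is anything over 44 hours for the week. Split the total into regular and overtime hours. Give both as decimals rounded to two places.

Mon: 08:50–16:02 = 7 h 12 min
Tue: 10:23–20:35 = 10 h 12 min
Wed: 09:52–21:15 = 11 h 23 min
Thu: 07:11–16:55 = 9 h 44 min
Fri: 07:56–16:39 = 8 h 43 min
Sat: 06:25–16:00 = 9 h 35 min
Total worked: 56 h 49 min = 56.82 h.
Threshold 44 h → overtime 12 h 49 min, regular 44 h 0 min.

Regular 44.00 hours, overtime 12.82 hours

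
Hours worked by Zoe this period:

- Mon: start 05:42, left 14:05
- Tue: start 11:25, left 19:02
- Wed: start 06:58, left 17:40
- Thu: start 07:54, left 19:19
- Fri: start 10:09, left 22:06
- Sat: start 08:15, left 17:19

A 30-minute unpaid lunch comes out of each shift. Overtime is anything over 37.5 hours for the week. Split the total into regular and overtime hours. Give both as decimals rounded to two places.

Mon: 05:42–14:05 = 8 h 23 min; less 30 min break → 7 h 53 min
Tue: 11:25–19:02 = 7 h 37 min; less 30 min break → 7 h 7 min
Wed: 06:58–17:40 = 10 h 42 min; less 30 min break → 10 h 12 min
Thu: 07:54–19:19 = 11 h 25 min; less 30 min break → 10 h 55 min
Fri: 10:09–22:06 = 11 h 57 min; less 30 min break → 11 h 27 min
Sat: 08:15–17:19 = 9 h 4 min; less 30 min break → 8 h 34 min
Total worked: 56 h 8 min = 56.13 h.
Threshold 37.5 h → overtime 18 h 38 min, regular 37 h 30 min.

Regular 37.50 hours, overtime 18.63 hours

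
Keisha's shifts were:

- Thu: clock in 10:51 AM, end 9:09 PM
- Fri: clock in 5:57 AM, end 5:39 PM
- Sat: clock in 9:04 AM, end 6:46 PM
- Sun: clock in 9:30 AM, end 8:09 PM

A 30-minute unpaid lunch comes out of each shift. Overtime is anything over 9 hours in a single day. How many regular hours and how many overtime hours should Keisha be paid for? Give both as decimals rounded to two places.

Thu: 10:51 AM–9:09 PM = 10 h 18 min; less 30 min break → 9 h 48 min
Fri: 5:57 AM–5:39 PM = 11 h 42 min; less 30 min break → 11 h 12 min
Sat: 9:04 AM–6:46 PM = 9 h 42 min; less 30 min break → 9 h 12 min
Sun: 9:30 AM–8:09 PM = 10 h 39 min; less 30 min break → 10 h 9 min
Thu reg 9 h 0 min / OT 0 h 48 min; Fri reg 9 h 0 min / OT 2 h 12 min; Sat reg 9 h 0 min / OT 0 h 12 min; Sun reg 9 h 0 min / OT 1 h 9 min.
Totals: regular 36 h 0 min, overtime 4 h 21 min.

Regular 36.00 hours, overtime 4.35 hours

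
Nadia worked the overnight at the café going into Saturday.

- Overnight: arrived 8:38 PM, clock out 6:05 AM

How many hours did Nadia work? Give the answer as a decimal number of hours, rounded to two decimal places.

Overnight: 8:38 PM → midnight = 3 h 22 min; midnight → 6:05 AM = 6 h 5 min; span 9 h 27 min

9.45 hours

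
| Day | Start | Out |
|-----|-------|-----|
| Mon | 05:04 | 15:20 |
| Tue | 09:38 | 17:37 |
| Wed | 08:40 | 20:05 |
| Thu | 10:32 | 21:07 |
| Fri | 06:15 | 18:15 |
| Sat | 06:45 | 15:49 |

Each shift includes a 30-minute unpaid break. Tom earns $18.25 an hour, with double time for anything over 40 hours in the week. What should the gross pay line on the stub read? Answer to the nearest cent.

$1398.56

Mon: 05:04–15:20 = 10 h 16 min; less 30 min break → 9 h 46 min
Tue: 09:38–17:37 = 7 h 59 min; less 30 min break → 7 h 29 min
Wed: 08:40–20:05 = 11 h 25 min; less 30 min break → 10 h 55 min
Thu: 10:32–21:07 = 10 h 35 min; less 30 min break → 10 h 5 min
Fri: 06:15–18:15 = 12 h 0 min; less 30 min break → 11 h 30 min
Sat: 06:45–15:49 = 9 h 4 min; less 30 min break → 8 h 34 min
Total worked: 58 h 19 min = 3499 min.
Regular 40 h 0 min = 2400 min at $18.25/h; overtime 18 h 19 min = 1099 min at $36.50/h.
Pay = (2400 × $18.25 + 1099 × $36.50) ÷ 60 = $1398.56.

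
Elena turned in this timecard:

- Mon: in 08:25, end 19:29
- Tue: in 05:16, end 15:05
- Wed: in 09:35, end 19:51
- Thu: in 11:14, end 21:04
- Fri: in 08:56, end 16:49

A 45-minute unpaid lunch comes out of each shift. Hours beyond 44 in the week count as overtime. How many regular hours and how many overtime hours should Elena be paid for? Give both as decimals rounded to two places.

Regular 44.00 hours, overtime 1.12 hours

Mon: 08:25–19:29 = 11 h 4 min; less 45 min break → 10 h 19 min
Tue: 05:16–15:05 = 9 h 49 min; less 45 min break → 9 h 4 min
Wed: 09:35–19:51 = 10 h 16 min; less 45 min break → 9 h 31 min
Thu: 11:14–21:04 = 9 h 50 min; less 45 min break → 9 h 5 min
Fri: 08:56–16:49 = 7 h 53 min; less 45 min break → 7 h 8 min
Total worked: 45 h 7 min = 45.12 h.
Threshold 44 h → overtime 1 h 7 min, regular 44 h 0 min.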